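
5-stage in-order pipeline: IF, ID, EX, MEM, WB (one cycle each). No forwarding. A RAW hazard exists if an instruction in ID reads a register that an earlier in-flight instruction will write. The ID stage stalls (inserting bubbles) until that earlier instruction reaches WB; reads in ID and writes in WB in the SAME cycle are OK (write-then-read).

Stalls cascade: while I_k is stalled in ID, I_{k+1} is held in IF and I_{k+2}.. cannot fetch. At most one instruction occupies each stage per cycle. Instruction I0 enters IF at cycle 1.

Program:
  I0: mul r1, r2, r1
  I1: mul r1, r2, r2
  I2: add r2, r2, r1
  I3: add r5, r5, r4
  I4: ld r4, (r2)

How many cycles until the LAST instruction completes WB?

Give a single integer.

Answer: 12

Derivation:
I0 mul r1 <- r2,r1: IF@1 ID@2 stall=0 (-) EX@3 MEM@4 WB@5
I1 mul r1 <- r2,r2: IF@2 ID@3 stall=0 (-) EX@4 MEM@5 WB@6
I2 add r2 <- r2,r1: IF@3 ID@4 stall=2 (RAW on I1.r1 (WB@6)) EX@7 MEM@8 WB@9
I3 add r5 <- r5,r4: IF@4 ID@7 stall=0 (-) EX@8 MEM@9 WB@10
I4 ld r4 <- r2: IF@7 ID@8 stall=1 (RAW on I2.r2 (WB@9)) EX@10 MEM@11 WB@12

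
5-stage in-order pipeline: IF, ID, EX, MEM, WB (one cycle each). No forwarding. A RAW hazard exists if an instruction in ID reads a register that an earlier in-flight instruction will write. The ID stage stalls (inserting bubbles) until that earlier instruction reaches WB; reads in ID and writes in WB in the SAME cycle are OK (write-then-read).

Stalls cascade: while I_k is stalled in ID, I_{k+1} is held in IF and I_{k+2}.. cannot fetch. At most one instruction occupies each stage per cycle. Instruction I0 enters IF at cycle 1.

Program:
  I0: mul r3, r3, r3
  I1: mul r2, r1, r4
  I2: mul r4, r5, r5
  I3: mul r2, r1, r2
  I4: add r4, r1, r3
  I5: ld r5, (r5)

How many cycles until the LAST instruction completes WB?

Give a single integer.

Answer: 11

Derivation:
I0 mul r3 <- r3,r3: IF@1 ID@2 stall=0 (-) EX@3 MEM@4 WB@5
I1 mul r2 <- r1,r4: IF@2 ID@3 stall=0 (-) EX@4 MEM@5 WB@6
I2 mul r4 <- r5,r5: IF@3 ID@4 stall=0 (-) EX@5 MEM@6 WB@7
I3 mul r2 <- r1,r2: IF@4 ID@5 stall=1 (RAW on I1.r2 (WB@6)) EX@7 MEM@8 WB@9
I4 add r4 <- r1,r3: IF@5 ID@7 stall=0 (-) EX@8 MEM@9 WB@10
I5 ld r5 <- r5: IF@7 ID@8 stall=0 (-) EX@9 MEM@10 WB@11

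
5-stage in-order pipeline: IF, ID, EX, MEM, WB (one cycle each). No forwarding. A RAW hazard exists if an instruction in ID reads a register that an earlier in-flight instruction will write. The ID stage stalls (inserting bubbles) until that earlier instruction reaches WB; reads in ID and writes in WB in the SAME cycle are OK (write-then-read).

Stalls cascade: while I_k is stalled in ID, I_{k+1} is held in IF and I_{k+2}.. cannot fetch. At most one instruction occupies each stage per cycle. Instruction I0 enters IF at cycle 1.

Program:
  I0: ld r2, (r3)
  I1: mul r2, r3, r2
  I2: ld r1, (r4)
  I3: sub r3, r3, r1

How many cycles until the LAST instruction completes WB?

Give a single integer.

I0 ld r2 <- r3: IF@1 ID@2 stall=0 (-) EX@3 MEM@4 WB@5
I1 mul r2 <- r3,r2: IF@2 ID@3 stall=2 (RAW on I0.r2 (WB@5)) EX@6 MEM@7 WB@8
I2 ld r1 <- r4: IF@3 ID@6 stall=0 (-) EX@7 MEM@8 WB@9
I3 sub r3 <- r3,r1: IF@6 ID@7 stall=2 (RAW on I2.r1 (WB@9)) EX@10 MEM@11 WB@12

Answer: 12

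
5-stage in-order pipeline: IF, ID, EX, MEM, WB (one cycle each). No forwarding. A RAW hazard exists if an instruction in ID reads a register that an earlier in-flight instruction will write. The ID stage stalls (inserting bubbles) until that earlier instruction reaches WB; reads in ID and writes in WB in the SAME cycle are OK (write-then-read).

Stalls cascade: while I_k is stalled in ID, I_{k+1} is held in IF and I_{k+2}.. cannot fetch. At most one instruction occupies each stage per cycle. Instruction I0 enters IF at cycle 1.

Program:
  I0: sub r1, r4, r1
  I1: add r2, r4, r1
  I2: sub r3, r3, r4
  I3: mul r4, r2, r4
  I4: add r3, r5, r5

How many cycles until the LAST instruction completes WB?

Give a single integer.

Answer: 12

Derivation:
I0 sub r1 <- r4,r1: IF@1 ID@2 stall=0 (-) EX@3 MEM@4 WB@5
I1 add r2 <- r4,r1: IF@2 ID@3 stall=2 (RAW on I0.r1 (WB@5)) EX@6 MEM@7 WB@8
I2 sub r3 <- r3,r4: IF@3 ID@6 stall=0 (-) EX@7 MEM@8 WB@9
I3 mul r4 <- r2,r4: IF@6 ID@7 stall=1 (RAW on I1.r2 (WB@8)) EX@9 MEM@10 WB@11
I4 add r3 <- r5,r5: IF@7 ID@9 stall=0 (-) EX@10 MEM@11 WB@12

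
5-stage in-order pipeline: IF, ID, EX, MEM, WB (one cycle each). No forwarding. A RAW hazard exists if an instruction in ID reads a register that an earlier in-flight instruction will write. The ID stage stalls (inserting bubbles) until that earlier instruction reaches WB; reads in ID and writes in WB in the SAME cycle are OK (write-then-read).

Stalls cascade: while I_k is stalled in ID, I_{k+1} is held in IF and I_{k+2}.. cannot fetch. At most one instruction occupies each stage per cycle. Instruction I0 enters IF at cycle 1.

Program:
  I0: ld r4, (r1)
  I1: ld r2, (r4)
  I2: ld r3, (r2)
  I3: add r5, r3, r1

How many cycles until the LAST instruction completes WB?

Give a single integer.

Answer: 14

Derivation:
I0 ld r4 <- r1: IF@1 ID@2 stall=0 (-) EX@3 MEM@4 WB@5
I1 ld r2 <- r4: IF@2 ID@3 stall=2 (RAW on I0.r4 (WB@5)) EX@6 MEM@7 WB@8
I2 ld r3 <- r2: IF@3 ID@6 stall=2 (RAW on I1.r2 (WB@8)) EX@9 MEM@10 WB@11
I3 add r5 <- r3,r1: IF@6 ID@9 stall=2 (RAW on I2.r3 (WB@11)) EX@12 MEM@13 WB@14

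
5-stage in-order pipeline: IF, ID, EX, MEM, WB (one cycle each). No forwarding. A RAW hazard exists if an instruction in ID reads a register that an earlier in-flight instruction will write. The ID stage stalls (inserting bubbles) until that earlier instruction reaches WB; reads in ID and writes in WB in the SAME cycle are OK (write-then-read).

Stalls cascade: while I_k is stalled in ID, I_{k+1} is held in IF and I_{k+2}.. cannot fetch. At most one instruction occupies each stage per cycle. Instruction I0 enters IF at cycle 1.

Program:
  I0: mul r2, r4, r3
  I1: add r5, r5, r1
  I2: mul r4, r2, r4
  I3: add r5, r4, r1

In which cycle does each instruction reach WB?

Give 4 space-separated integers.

Answer: 5 6 8 11

Derivation:
I0 mul r2 <- r4,r3: IF@1 ID@2 stall=0 (-) EX@3 MEM@4 WB@5
I1 add r5 <- r5,r1: IF@2 ID@3 stall=0 (-) EX@4 MEM@5 WB@6
I2 mul r4 <- r2,r4: IF@3 ID@4 stall=1 (RAW on I0.r2 (WB@5)) EX@6 MEM@7 WB@8
I3 add r5 <- r4,r1: IF@4 ID@6 stall=2 (RAW on I2.r4 (WB@8)) EX@9 MEM@10 WB@11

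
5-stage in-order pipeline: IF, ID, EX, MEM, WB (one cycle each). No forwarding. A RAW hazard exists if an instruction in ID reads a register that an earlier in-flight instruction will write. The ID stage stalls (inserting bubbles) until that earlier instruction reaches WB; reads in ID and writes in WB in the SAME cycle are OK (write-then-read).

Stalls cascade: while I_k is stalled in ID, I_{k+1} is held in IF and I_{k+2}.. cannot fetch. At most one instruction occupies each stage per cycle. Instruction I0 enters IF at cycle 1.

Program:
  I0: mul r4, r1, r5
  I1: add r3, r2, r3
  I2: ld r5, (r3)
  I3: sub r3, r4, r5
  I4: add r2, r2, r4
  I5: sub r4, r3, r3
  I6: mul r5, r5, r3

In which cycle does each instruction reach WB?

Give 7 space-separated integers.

I0 mul r4 <- r1,r5: IF@1 ID@2 stall=0 (-) EX@3 MEM@4 WB@5
I1 add r3 <- r2,r3: IF@2 ID@3 stall=0 (-) EX@4 MEM@5 WB@6
I2 ld r5 <- r3: IF@3 ID@4 stall=2 (RAW on I1.r3 (WB@6)) EX@7 MEM@8 WB@9
I3 sub r3 <- r4,r5: IF@4 ID@7 stall=2 (RAW on I2.r5 (WB@9)) EX@10 MEM@11 WB@12
I4 add r2 <- r2,r4: IF@7 ID@10 stall=0 (-) EX@11 MEM@12 WB@13
I5 sub r4 <- r3,r3: IF@10 ID@11 stall=1 (RAW on I3.r3 (WB@12)) EX@13 MEM@14 WB@15
I6 mul r5 <- r5,r3: IF@11 ID@13 stall=0 (-) EX@14 MEM@15 WB@16

Answer: 5 6 9 12 13 15 16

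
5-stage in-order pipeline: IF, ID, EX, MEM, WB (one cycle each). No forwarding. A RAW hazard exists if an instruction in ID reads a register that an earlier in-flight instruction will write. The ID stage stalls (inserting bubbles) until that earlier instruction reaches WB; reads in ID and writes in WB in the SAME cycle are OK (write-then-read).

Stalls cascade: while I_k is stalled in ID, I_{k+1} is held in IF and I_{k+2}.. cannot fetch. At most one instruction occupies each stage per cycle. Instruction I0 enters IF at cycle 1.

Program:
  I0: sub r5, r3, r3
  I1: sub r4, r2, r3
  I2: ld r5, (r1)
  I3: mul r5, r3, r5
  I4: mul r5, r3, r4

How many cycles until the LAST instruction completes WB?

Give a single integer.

I0 sub r5 <- r3,r3: IF@1 ID@2 stall=0 (-) EX@3 MEM@4 WB@5
I1 sub r4 <- r2,r3: IF@2 ID@3 stall=0 (-) EX@4 MEM@5 WB@6
I2 ld r5 <- r1: IF@3 ID@4 stall=0 (-) EX@5 MEM@6 WB@7
I3 mul r5 <- r3,r5: IF@4 ID@5 stall=2 (RAW on I2.r5 (WB@7)) EX@8 MEM@9 WB@10
I4 mul r5 <- r3,r4: IF@5 ID@8 stall=0 (-) EX@9 MEM@10 WB@11

Answer: 11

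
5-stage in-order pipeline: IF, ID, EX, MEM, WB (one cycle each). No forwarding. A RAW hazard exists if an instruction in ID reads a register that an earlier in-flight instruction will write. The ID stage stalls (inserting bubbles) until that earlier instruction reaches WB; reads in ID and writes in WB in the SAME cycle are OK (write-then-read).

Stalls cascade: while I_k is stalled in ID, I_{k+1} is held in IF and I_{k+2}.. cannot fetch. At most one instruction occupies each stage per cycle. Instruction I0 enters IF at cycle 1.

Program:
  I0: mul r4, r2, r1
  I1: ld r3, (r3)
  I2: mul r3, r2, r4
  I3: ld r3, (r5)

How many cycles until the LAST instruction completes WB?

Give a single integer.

I0 mul r4 <- r2,r1: IF@1 ID@2 stall=0 (-) EX@3 MEM@4 WB@5
I1 ld r3 <- r3: IF@2 ID@3 stall=0 (-) EX@4 MEM@5 WB@6
I2 mul r3 <- r2,r4: IF@3 ID@4 stall=1 (RAW on I0.r4 (WB@5)) EX@6 MEM@7 WB@8
I3 ld r3 <- r5: IF@4 ID@6 stall=0 (-) EX@7 MEM@8 WB@9

Answer: 9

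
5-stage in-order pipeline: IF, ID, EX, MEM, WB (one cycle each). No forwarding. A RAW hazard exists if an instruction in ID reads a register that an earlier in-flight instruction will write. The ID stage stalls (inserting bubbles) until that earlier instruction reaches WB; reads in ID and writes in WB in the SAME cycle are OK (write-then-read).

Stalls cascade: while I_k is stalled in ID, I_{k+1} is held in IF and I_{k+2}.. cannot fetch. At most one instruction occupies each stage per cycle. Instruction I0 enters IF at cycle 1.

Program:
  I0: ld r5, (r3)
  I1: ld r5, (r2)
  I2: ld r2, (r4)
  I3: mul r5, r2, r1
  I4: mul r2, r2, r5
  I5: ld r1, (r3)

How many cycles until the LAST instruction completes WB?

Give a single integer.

I0 ld r5 <- r3: IF@1 ID@2 stall=0 (-) EX@3 MEM@4 WB@5
I1 ld r5 <- r2: IF@2 ID@3 stall=0 (-) EX@4 MEM@5 WB@6
I2 ld r2 <- r4: IF@3 ID@4 stall=0 (-) EX@5 MEM@6 WB@7
I3 mul r5 <- r2,r1: IF@4 ID@5 stall=2 (RAW on I2.r2 (WB@7)) EX@8 MEM@9 WB@10
I4 mul r2 <- r2,r5: IF@5 ID@8 stall=2 (RAW on I3.r5 (WB@10)) EX@11 MEM@12 WB@13
I5 ld r1 <- r3: IF@8 ID@11 stall=0 (-) EX@12 MEM@13 WB@14

Answer: 14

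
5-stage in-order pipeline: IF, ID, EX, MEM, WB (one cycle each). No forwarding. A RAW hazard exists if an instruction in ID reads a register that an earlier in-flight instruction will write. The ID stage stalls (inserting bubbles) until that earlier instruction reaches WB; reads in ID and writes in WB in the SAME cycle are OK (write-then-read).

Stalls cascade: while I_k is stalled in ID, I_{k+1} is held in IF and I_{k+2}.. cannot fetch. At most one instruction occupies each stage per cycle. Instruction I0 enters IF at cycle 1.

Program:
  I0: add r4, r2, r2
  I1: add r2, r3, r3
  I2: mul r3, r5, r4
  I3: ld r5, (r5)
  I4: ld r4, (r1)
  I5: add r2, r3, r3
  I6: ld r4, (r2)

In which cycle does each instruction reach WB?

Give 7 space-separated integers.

Answer: 5 6 8 9 10 11 14

Derivation:
I0 add r4 <- r2,r2: IF@1 ID@2 stall=0 (-) EX@3 MEM@4 WB@5
I1 add r2 <- r3,r3: IF@2 ID@3 stall=0 (-) EX@4 MEM@5 WB@6
I2 mul r3 <- r5,r4: IF@3 ID@4 stall=1 (RAW on I0.r4 (WB@5)) EX@6 MEM@7 WB@8
I3 ld r5 <- r5: IF@4 ID@6 stall=0 (-) EX@7 MEM@8 WB@9
I4 ld r4 <- r1: IF@6 ID@7 stall=0 (-) EX@8 MEM@9 WB@10
I5 add r2 <- r3,r3: IF@7 ID@8 stall=0 (-) EX@9 MEM@10 WB@11
I6 ld r4 <- r2: IF@8 ID@9 stall=2 (RAW on I5.r2 (WB@11)) EX@12 MEM@13 WB@14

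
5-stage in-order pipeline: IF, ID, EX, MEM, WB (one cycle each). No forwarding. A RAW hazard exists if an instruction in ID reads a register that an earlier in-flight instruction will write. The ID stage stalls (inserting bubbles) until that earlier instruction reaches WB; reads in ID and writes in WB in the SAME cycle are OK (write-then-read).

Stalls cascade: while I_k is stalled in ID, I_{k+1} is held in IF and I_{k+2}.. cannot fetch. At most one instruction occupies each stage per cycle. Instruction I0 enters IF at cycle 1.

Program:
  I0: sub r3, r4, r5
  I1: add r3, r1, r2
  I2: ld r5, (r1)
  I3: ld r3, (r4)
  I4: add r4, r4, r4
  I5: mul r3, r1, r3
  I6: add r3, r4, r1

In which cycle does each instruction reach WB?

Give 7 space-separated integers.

Answer: 5 6 7 8 9 11 12

Derivation:
I0 sub r3 <- r4,r5: IF@1 ID@2 stall=0 (-) EX@3 MEM@4 WB@5
I1 add r3 <- r1,r2: IF@2 ID@3 stall=0 (-) EX@4 MEM@5 WB@6
I2 ld r5 <- r1: IF@3 ID@4 stall=0 (-) EX@5 MEM@6 WB@7
I3 ld r3 <- r4: IF@4 ID@5 stall=0 (-) EX@6 MEM@7 WB@8
I4 add r4 <- r4,r4: IF@5 ID@6 stall=0 (-) EX@7 MEM@8 WB@9
I5 mul r3 <- r1,r3: IF@6 ID@7 stall=1 (RAW on I3.r3 (WB@8)) EX@9 MEM@10 WB@11
I6 add r3 <- r4,r1: IF@7 ID@9 stall=0 (-) EX@10 MEM@11 WB@12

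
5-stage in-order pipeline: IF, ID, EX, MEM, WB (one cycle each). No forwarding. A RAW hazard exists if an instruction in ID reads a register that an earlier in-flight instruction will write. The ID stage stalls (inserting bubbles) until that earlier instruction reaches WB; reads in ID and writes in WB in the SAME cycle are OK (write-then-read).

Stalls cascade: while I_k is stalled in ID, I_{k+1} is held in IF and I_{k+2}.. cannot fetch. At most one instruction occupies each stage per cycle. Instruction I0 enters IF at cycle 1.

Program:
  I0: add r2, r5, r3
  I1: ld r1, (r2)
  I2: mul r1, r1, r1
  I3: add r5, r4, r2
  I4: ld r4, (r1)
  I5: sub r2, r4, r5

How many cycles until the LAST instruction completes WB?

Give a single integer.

I0 add r2 <- r5,r3: IF@1 ID@2 stall=0 (-) EX@3 MEM@4 WB@5
I1 ld r1 <- r2: IF@2 ID@3 stall=2 (RAW on I0.r2 (WB@5)) EX@6 MEM@7 WB@8
I2 mul r1 <- r1,r1: IF@3 ID@6 stall=2 (RAW on I1.r1 (WB@8)) EX@9 MEM@10 WB@11
I3 add r5 <- r4,r2: IF@6 ID@9 stall=0 (-) EX@10 MEM@11 WB@12
I4 ld r4 <- r1: IF@9 ID@10 stall=1 (RAW on I2.r1 (WB@11)) EX@12 MEM@13 WB@14
I5 sub r2 <- r4,r5: IF@10 ID@12 stall=2 (RAW on I4.r4 (WB@14)) EX@15 MEM@16 WB@17

Answer: 17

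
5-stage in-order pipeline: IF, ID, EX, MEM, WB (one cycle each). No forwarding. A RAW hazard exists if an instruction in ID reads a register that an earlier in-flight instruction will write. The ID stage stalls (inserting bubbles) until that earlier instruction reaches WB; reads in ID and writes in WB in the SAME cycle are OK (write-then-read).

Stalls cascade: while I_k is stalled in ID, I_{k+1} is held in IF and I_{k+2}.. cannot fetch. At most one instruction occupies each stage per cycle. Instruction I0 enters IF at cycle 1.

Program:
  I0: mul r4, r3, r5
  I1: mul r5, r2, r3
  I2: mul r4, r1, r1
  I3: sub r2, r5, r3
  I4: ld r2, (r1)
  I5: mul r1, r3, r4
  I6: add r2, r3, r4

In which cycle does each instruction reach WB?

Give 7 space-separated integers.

Answer: 5 6 7 9 10 11 12

Derivation:
I0 mul r4 <- r3,r5: IF@1 ID@2 stall=0 (-) EX@3 MEM@4 WB@5
I1 mul r5 <- r2,r3: IF@2 ID@3 stall=0 (-) EX@4 MEM@5 WB@6
I2 mul r4 <- r1,r1: IF@3 ID@4 stall=0 (-) EX@5 MEM@6 WB@7
I3 sub r2 <- r5,r3: IF@4 ID@5 stall=1 (RAW on I1.r5 (WB@6)) EX@7 MEM@8 WB@9
I4 ld r2 <- r1: IF@5 ID@7 stall=0 (-) EX@8 MEM@9 WB@10
I5 mul r1 <- r3,r4: IF@7 ID@8 stall=0 (-) EX@9 MEM@10 WB@11
I6 add r2 <- r3,r4: IF@8 ID@9 stall=0 (-) EX@10 MEM@11 WB@12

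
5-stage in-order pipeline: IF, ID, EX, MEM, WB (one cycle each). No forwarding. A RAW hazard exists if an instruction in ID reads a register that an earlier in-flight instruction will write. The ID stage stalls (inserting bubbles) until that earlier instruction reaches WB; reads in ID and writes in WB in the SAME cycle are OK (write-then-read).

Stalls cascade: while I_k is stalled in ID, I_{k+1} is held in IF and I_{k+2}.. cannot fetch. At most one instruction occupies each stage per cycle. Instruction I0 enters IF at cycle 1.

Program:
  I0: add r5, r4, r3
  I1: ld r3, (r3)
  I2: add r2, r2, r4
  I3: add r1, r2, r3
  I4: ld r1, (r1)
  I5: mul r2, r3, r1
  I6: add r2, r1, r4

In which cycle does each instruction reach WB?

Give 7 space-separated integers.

Answer: 5 6 7 10 13 16 17

Derivation:
I0 add r5 <- r4,r3: IF@1 ID@2 stall=0 (-) EX@3 MEM@4 WB@5
I1 ld r3 <- r3: IF@2 ID@3 stall=0 (-) EX@4 MEM@5 WB@6
I2 add r2 <- r2,r4: IF@3 ID@4 stall=0 (-) EX@5 MEM@6 WB@7
I3 add r1 <- r2,r3: IF@4 ID@5 stall=2 (RAW on I2.r2 (WB@7)) EX@8 MEM@9 WB@10
I4 ld r1 <- r1: IF@5 ID@8 stall=2 (RAW on I3.r1 (WB@10)) EX@11 MEM@12 WB@13
I5 mul r2 <- r3,r1: IF@8 ID@11 stall=2 (RAW on I4.r1 (WB@13)) EX@14 MEM@15 WB@16
I6 add r2 <- r1,r4: IF@11 ID@14 stall=0 (-) EX@15 MEM@16 WB@17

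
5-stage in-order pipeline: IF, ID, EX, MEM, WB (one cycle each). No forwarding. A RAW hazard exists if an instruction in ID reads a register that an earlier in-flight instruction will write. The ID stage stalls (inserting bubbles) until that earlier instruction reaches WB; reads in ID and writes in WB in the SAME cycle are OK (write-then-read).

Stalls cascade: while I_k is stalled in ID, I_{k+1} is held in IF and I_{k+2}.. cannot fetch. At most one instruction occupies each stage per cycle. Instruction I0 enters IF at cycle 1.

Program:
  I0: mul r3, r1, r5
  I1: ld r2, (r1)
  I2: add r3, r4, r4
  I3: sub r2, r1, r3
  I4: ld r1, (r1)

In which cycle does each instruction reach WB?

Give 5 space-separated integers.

Answer: 5 6 7 10 11

Derivation:
I0 mul r3 <- r1,r5: IF@1 ID@2 stall=0 (-) EX@3 MEM@4 WB@5
I1 ld r2 <- r1: IF@2 ID@3 stall=0 (-) EX@4 MEM@5 WB@6
I2 add r3 <- r4,r4: IF@3 ID@4 stall=0 (-) EX@5 MEM@6 WB@7
I3 sub r2 <- r1,r3: IF@4 ID@5 stall=2 (RAW on I2.r3 (WB@7)) EX@8 MEM@9 WB@10
I4 ld r1 <- r1: IF@5 ID@8 stall=0 (-) EX@9 MEM@10 WB@11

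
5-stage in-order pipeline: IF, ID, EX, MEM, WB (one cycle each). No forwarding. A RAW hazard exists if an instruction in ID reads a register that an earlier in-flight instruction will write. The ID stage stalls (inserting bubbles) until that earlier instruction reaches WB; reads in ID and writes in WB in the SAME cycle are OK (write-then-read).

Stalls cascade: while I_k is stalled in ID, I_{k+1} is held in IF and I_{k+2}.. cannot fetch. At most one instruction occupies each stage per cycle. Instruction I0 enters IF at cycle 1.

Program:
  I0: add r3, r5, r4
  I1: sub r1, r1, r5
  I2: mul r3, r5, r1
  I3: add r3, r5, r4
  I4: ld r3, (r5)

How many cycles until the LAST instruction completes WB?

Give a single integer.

I0 add r3 <- r5,r4: IF@1 ID@2 stall=0 (-) EX@3 MEM@4 WB@5
I1 sub r1 <- r1,r5: IF@2 ID@3 stall=0 (-) EX@4 MEM@5 WB@6
I2 mul r3 <- r5,r1: IF@3 ID@4 stall=2 (RAW on I1.r1 (WB@6)) EX@7 MEM@8 WB@9
I3 add r3 <- r5,r4: IF@4 ID@7 stall=0 (-) EX@8 MEM@9 WB@10
I4 ld r3 <- r5: IF@7 ID@8 stall=0 (-) EX@9 MEM@10 WB@11

Answer: 11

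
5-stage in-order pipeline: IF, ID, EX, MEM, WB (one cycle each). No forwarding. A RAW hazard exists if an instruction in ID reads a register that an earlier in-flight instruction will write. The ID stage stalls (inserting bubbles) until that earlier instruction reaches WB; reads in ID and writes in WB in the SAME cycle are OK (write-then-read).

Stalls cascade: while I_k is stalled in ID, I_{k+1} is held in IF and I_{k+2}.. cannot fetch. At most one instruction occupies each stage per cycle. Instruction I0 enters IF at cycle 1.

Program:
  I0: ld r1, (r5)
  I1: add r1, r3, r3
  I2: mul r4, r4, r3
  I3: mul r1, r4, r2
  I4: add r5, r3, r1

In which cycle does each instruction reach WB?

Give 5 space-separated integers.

Answer: 5 6 7 10 13

Derivation:
I0 ld r1 <- r5: IF@1 ID@2 stall=0 (-) EX@3 MEM@4 WB@5
I1 add r1 <- r3,r3: IF@2 ID@3 stall=0 (-) EX@4 MEM@5 WB@6
I2 mul r4 <- r4,r3: IF@3 ID@4 stall=0 (-) EX@5 MEM@6 WB@7
I3 mul r1 <- r4,r2: IF@4 ID@5 stall=2 (RAW on I2.r4 (WB@7)) EX@8 MEM@9 WB@10
I4 add r5 <- r3,r1: IF@5 ID@8 stall=2 (RAW on I3.r1 (WB@10)) EX@11 MEM@12 WB@13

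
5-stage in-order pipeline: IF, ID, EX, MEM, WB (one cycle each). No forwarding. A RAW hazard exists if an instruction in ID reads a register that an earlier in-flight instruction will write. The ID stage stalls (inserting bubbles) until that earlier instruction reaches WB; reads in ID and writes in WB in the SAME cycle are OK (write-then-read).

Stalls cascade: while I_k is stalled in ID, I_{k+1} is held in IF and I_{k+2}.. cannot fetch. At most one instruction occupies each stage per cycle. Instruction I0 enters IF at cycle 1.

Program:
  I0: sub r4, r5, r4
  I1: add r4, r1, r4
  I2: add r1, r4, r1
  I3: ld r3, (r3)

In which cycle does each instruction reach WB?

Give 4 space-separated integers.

I0 sub r4 <- r5,r4: IF@1 ID@2 stall=0 (-) EX@3 MEM@4 WB@5
I1 add r4 <- r1,r4: IF@2 ID@3 stall=2 (RAW on I0.r4 (WB@5)) EX@6 MEM@7 WB@8
I2 add r1 <- r4,r1: IF@3 ID@6 stall=2 (RAW on I1.r4 (WB@8)) EX@9 MEM@10 WB@11
I3 ld r3 <- r3: IF@6 ID@9 stall=0 (-) EX@10 MEM@11 WB@12

Answer: 5 8 11 12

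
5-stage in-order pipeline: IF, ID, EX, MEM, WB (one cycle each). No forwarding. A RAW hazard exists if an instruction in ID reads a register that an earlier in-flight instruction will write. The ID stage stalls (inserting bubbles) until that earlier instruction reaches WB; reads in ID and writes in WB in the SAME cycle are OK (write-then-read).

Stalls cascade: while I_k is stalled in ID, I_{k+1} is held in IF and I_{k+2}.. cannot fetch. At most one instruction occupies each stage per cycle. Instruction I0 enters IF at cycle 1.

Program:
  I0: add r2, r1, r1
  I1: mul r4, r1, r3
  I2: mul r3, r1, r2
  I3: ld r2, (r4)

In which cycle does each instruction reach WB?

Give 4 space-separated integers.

Answer: 5 6 8 9

Derivation:
I0 add r2 <- r1,r1: IF@1 ID@2 stall=0 (-) EX@3 MEM@4 WB@5
I1 mul r4 <- r1,r3: IF@2 ID@3 stall=0 (-) EX@4 MEM@5 WB@6
I2 mul r3 <- r1,r2: IF@3 ID@4 stall=1 (RAW on I0.r2 (WB@5)) EX@6 MEM@7 WB@8
I3 ld r2 <- r4: IF@4 ID@6 stall=0 (-) EX@7 MEM@8 WB@9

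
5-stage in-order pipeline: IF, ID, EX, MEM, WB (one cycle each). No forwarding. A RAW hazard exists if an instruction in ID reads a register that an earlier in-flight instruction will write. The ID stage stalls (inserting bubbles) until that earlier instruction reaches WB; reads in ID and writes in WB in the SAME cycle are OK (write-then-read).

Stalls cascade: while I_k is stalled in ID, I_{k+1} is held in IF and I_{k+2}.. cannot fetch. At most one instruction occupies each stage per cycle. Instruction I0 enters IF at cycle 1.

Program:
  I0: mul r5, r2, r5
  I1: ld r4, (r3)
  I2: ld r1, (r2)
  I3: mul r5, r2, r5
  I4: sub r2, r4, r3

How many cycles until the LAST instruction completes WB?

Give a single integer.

I0 mul r5 <- r2,r5: IF@1 ID@2 stall=0 (-) EX@3 MEM@4 WB@5
I1 ld r4 <- r3: IF@2 ID@3 stall=0 (-) EX@4 MEM@5 WB@6
I2 ld r1 <- r2: IF@3 ID@4 stall=0 (-) EX@5 MEM@6 WB@7
I3 mul r5 <- r2,r5: IF@4 ID@5 stall=0 (-) EX@6 MEM@7 WB@8
I4 sub r2 <- r4,r3: IF@5 ID@6 stall=0 (-) EX@7 MEM@8 WB@9

Answer: 9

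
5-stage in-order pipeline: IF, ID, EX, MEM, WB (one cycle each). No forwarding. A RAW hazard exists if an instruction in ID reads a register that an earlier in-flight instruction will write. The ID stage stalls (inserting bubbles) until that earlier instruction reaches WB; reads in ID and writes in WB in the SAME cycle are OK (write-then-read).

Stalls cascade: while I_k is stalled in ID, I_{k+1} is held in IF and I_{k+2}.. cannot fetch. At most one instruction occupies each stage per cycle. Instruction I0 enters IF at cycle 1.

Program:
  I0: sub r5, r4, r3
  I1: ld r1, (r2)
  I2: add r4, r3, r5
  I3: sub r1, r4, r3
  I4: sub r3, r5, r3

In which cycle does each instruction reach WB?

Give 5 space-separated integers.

I0 sub r5 <- r4,r3: IF@1 ID@2 stall=0 (-) EX@3 MEM@4 WB@5
I1 ld r1 <- r2: IF@2 ID@3 stall=0 (-) EX@4 MEM@5 WB@6
I2 add r4 <- r3,r5: IF@3 ID@4 stall=1 (RAW on I0.r5 (WB@5)) EX@6 MEM@7 WB@8
I3 sub r1 <- r4,r3: IF@4 ID@6 stall=2 (RAW on I2.r4 (WB@8)) EX@9 MEM@10 WB@11
I4 sub r3 <- r5,r3: IF@6 ID@9 stall=0 (-) EX@10 MEM@11 WB@12

Answer: 5 6 8 11 12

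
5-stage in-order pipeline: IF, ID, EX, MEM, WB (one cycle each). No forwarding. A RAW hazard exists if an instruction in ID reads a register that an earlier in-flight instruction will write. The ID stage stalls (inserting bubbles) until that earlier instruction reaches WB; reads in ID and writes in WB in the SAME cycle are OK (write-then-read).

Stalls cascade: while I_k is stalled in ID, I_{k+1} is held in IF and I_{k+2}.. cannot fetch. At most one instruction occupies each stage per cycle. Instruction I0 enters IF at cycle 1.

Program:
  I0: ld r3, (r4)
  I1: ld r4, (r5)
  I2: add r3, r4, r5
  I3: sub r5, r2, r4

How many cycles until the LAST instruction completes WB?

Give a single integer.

I0 ld r3 <- r4: IF@1 ID@2 stall=0 (-) EX@3 MEM@4 WB@5
I1 ld r4 <- r5: IF@2 ID@3 stall=0 (-) EX@4 MEM@5 WB@6
I2 add r3 <- r4,r5: IF@3 ID@4 stall=2 (RAW on I1.r4 (WB@6)) EX@7 MEM@8 WB@9
I3 sub r5 <- r2,r4: IF@4 ID@7 stall=0 (-) EX@8 MEM@9 WB@10

Answer: 10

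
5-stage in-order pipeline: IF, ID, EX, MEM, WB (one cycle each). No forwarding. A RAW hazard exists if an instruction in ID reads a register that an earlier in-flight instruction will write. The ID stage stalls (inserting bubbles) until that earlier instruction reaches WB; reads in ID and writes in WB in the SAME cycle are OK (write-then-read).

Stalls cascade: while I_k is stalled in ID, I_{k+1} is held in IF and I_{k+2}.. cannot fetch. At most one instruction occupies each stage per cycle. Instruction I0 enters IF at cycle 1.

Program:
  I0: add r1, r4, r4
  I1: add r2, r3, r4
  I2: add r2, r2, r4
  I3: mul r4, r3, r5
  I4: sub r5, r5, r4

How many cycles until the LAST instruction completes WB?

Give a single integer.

I0 add r1 <- r4,r4: IF@1 ID@2 stall=0 (-) EX@3 MEM@4 WB@5
I1 add r2 <- r3,r4: IF@2 ID@3 stall=0 (-) EX@4 MEM@5 WB@6
I2 add r2 <- r2,r4: IF@3 ID@4 stall=2 (RAW on I1.r2 (WB@6)) EX@7 MEM@8 WB@9
I3 mul r4 <- r3,r5: IF@4 ID@7 stall=0 (-) EX@8 MEM@9 WB@10
I4 sub r5 <- r5,r4: IF@7 ID@8 stall=2 (RAW on I3.r4 (WB@10)) EX@11 MEM@12 WB@13

Answer: 13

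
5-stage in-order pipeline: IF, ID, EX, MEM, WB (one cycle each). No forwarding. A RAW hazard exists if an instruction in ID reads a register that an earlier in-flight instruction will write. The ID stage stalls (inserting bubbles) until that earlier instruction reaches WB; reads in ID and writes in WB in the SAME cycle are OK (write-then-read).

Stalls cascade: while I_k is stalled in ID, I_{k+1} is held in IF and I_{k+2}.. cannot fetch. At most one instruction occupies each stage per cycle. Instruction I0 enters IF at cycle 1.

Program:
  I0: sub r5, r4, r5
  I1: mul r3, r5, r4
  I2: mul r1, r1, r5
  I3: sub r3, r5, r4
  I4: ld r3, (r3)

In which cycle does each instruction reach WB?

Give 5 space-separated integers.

Answer: 5 8 9 10 13

Derivation:
I0 sub r5 <- r4,r5: IF@1 ID@2 stall=0 (-) EX@3 MEM@4 WB@5
I1 mul r3 <- r5,r4: IF@2 ID@3 stall=2 (RAW on I0.r5 (WB@5)) EX@6 MEM@7 WB@8
I2 mul r1 <- r1,r5: IF@3 ID@6 stall=0 (-) EX@7 MEM@8 WB@9
I3 sub r3 <- r5,r4: IF@6 ID@7 stall=0 (-) EX@8 MEM@9 WB@10
I4 ld r3 <- r3: IF@7 ID@8 stall=2 (RAW on I3.r3 (WB@10)) EX@11 MEM@12 WB@13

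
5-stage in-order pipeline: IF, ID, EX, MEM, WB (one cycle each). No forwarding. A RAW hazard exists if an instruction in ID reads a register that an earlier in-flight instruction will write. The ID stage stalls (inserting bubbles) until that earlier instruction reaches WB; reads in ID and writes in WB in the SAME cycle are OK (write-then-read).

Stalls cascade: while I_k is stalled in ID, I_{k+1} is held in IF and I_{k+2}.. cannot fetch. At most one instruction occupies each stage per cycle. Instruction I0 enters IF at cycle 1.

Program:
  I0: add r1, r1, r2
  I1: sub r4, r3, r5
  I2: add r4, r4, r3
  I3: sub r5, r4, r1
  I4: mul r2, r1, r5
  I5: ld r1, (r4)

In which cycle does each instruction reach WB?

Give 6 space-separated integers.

I0 add r1 <- r1,r2: IF@1 ID@2 stall=0 (-) EX@3 MEM@4 WB@5
I1 sub r4 <- r3,r5: IF@2 ID@3 stall=0 (-) EX@4 MEM@5 WB@6
I2 add r4 <- r4,r3: IF@3 ID@4 stall=2 (RAW on I1.r4 (WB@6)) EX@7 MEM@8 WB@9
I3 sub r5 <- r4,r1: IF@4 ID@7 stall=2 (RAW on I2.r4 (WB@9)) EX@10 MEM@11 WB@12
I4 mul r2 <- r1,r5: IF@7 ID@10 stall=2 (RAW on I3.r5 (WB@12)) EX@13 MEM@14 WB@15
I5 ld r1 <- r4: IF@10 ID@13 stall=0 (-) EX@14 MEM@15 WB@16

Answer: 5 6 9 12 15 16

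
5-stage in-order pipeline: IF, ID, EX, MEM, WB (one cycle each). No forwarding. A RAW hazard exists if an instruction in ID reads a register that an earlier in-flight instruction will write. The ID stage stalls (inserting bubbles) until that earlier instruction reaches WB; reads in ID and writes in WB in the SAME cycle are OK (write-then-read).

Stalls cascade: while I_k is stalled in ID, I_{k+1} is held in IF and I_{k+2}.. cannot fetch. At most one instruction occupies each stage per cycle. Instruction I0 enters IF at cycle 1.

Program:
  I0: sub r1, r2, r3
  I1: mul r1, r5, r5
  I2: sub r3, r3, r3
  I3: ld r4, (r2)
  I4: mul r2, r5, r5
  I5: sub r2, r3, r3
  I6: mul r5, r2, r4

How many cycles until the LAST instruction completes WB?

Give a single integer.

Answer: 13

Derivation:
I0 sub r1 <- r2,r3: IF@1 ID@2 stall=0 (-) EX@3 MEM@4 WB@5
I1 mul r1 <- r5,r5: IF@2 ID@3 stall=0 (-) EX@4 MEM@5 WB@6
I2 sub r3 <- r3,r3: IF@3 ID@4 stall=0 (-) EX@5 MEM@6 WB@7
I3 ld r4 <- r2: IF@4 ID@5 stall=0 (-) EX@6 MEM@7 WB@8
I4 mul r2 <- r5,r5: IF@5 ID@6 stall=0 (-) EX@7 MEM@8 WB@9
I5 sub r2 <- r3,r3: IF@6 ID@7 stall=0 (-) EX@8 MEM@9 WB@10
I6 mul r5 <- r2,r4: IF@7 ID@8 stall=2 (RAW on I5.r2 (WB@10)) EX@11 MEM@12 WB@13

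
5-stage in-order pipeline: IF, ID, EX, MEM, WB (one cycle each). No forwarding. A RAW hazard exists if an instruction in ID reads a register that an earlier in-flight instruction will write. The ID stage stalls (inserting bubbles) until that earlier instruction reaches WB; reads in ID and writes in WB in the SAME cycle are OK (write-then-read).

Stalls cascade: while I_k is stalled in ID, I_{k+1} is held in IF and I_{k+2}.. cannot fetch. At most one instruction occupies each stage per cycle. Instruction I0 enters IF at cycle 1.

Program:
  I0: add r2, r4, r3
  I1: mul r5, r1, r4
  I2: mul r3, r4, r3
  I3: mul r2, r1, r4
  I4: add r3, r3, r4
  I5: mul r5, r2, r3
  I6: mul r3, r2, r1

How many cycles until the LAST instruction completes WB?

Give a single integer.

Answer: 14

Derivation:
I0 add r2 <- r4,r3: IF@1 ID@2 stall=0 (-) EX@3 MEM@4 WB@5
I1 mul r5 <- r1,r4: IF@2 ID@3 stall=0 (-) EX@4 MEM@5 WB@6
I2 mul r3 <- r4,r3: IF@3 ID@4 stall=0 (-) EX@5 MEM@6 WB@7
I3 mul r2 <- r1,r4: IF@4 ID@5 stall=0 (-) EX@6 MEM@7 WB@8
I4 add r3 <- r3,r4: IF@5 ID@6 stall=1 (RAW on I2.r3 (WB@7)) EX@8 MEM@9 WB@10
I5 mul r5 <- r2,r3: IF@6 ID@8 stall=2 (RAW on I4.r3 (WB@10)) EX@11 MEM@12 WB@13
I6 mul r3 <- r2,r1: IF@8 ID@11 stall=0 (-) EX@12 MEM@13 WB@14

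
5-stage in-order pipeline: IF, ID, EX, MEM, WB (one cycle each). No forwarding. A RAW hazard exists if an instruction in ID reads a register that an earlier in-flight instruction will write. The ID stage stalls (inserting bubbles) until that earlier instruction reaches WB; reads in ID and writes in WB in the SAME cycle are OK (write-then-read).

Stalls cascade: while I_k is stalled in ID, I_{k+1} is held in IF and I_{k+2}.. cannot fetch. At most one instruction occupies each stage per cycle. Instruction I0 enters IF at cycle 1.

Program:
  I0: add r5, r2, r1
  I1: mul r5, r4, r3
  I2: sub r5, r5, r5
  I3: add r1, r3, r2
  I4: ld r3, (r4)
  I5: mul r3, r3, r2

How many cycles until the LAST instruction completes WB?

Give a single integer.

Answer: 14

Derivation:
I0 add r5 <- r2,r1: IF@1 ID@2 stall=0 (-) EX@3 MEM@4 WB@5
I1 mul r5 <- r4,r3: IF@2 ID@3 stall=0 (-) EX@4 MEM@5 WB@6
I2 sub r5 <- r5,r5: IF@3 ID@4 stall=2 (RAW on I1.r5 (WB@6)) EX@7 MEM@8 WB@9
I3 add r1 <- r3,r2: IF@4 ID@7 stall=0 (-) EX@8 MEM@9 WB@10
I4 ld r3 <- r4: IF@7 ID@8 stall=0 (-) EX@9 MEM@10 WB@11
I5 mul r3 <- r3,r2: IF@8 ID@9 stall=2 (RAW on I4.r3 (WB@11)) EX@12 MEM@13 WB@14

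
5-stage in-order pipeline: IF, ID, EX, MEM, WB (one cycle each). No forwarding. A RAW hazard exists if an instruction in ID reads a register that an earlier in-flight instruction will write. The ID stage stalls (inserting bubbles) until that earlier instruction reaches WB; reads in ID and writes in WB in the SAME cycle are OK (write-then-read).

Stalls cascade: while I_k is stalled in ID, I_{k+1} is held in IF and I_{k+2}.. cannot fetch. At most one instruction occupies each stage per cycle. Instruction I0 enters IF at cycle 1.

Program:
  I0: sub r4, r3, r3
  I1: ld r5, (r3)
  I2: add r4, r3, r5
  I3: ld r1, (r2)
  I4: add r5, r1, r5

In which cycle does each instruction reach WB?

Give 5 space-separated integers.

I0 sub r4 <- r3,r3: IF@1 ID@2 stall=0 (-) EX@3 MEM@4 WB@5
I1 ld r5 <- r3: IF@2 ID@3 stall=0 (-) EX@4 MEM@5 WB@6
I2 add r4 <- r3,r5: IF@3 ID@4 stall=2 (RAW on I1.r5 (WB@6)) EX@7 MEM@8 WB@9
I3 ld r1 <- r2: IF@4 ID@7 stall=0 (-) EX@8 MEM@9 WB@10
I4 add r5 <- r1,r5: IF@7 ID@8 stall=2 (RAW on I3.r1 (WB@10)) EX@11 MEM@12 WB@13

Answer: 5 6 9 10 13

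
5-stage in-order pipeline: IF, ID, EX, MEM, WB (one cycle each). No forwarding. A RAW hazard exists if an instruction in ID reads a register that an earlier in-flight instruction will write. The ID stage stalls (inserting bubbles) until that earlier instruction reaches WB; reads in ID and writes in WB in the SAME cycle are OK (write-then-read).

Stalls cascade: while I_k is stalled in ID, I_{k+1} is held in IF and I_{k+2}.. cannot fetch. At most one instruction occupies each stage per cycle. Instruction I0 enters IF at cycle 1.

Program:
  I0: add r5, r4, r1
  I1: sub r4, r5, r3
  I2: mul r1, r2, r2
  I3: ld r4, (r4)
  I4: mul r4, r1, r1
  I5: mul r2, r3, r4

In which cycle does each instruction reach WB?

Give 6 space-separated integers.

I0 add r5 <- r4,r1: IF@1 ID@2 stall=0 (-) EX@3 MEM@4 WB@5
I1 sub r4 <- r5,r3: IF@2 ID@3 stall=2 (RAW on I0.r5 (WB@5)) EX@6 MEM@7 WB@8
I2 mul r1 <- r2,r2: IF@3 ID@6 stall=0 (-) EX@7 MEM@8 WB@9
I3 ld r4 <- r4: IF@6 ID@7 stall=1 (RAW on I1.r4 (WB@8)) EX@9 MEM@10 WB@11
I4 mul r4 <- r1,r1: IF@7 ID@9 stall=0 (-) EX@10 MEM@11 WB@12
I5 mul r2 <- r3,r4: IF@9 ID@10 stall=2 (RAW on I4.r4 (WB@12)) EX@13 MEM@14 WB@15

Answer: 5 8 9 11 12 15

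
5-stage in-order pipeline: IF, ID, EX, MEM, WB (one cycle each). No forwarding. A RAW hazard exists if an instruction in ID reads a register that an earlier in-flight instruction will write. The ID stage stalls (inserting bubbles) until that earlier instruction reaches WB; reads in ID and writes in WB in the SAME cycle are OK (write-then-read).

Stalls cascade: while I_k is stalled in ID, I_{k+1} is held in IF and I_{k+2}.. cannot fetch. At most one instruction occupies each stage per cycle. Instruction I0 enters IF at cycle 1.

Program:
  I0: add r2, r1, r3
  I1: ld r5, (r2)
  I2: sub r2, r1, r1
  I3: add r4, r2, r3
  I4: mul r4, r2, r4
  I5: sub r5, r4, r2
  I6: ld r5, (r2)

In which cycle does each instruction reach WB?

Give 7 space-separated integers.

I0 add r2 <- r1,r3: IF@1 ID@2 stall=0 (-) EX@3 MEM@4 WB@5
I1 ld r5 <- r2: IF@2 ID@3 stall=2 (RAW on I0.r2 (WB@5)) EX@6 MEM@7 WB@8
I2 sub r2 <- r1,r1: IF@3 ID@6 stall=0 (-) EX@7 MEM@8 WB@9
I3 add r4 <- r2,r3: IF@6 ID@7 stall=2 (RAW on I2.r2 (WB@9)) EX@10 MEM@11 WB@12
I4 mul r4 <- r2,r4: IF@7 ID@10 stall=2 (RAW on I3.r4 (WB@12)) EX@13 MEM@14 WB@15
I5 sub r5 <- r4,r2: IF@10 ID@13 stall=2 (RAW on I4.r4 (WB@15)) EX@16 MEM@17 WB@18
I6 ld r5 <- r2: IF@13 ID@16 stall=0 (-) EX@17 MEM@18 WB@19

Answer: 5 8 9 12 15 18 19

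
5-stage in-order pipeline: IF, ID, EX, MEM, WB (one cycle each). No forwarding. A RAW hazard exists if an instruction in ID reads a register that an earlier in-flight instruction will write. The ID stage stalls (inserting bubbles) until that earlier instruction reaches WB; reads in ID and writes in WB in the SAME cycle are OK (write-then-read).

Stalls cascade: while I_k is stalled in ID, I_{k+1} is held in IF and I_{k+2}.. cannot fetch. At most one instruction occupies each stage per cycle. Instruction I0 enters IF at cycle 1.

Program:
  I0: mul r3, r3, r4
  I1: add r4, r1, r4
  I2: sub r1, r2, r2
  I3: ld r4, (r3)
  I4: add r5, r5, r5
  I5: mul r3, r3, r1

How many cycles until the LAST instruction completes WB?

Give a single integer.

Answer: 10

Derivation:
I0 mul r3 <- r3,r4: IF@1 ID@2 stall=0 (-) EX@3 MEM@4 WB@5
I1 add r4 <- r1,r4: IF@2 ID@3 stall=0 (-) EX@4 MEM@5 WB@6
I2 sub r1 <- r2,r2: IF@3 ID@4 stall=0 (-) EX@5 MEM@6 WB@7
I3 ld r4 <- r3: IF@4 ID@5 stall=0 (-) EX@6 MEM@7 WB@8
I4 add r5 <- r5,r5: IF@5 ID@6 stall=0 (-) EX@7 MEM@8 WB@9
I5 mul r3 <- r3,r1: IF@6 ID@7 stall=0 (-) EX@8 MEM@9 WB@10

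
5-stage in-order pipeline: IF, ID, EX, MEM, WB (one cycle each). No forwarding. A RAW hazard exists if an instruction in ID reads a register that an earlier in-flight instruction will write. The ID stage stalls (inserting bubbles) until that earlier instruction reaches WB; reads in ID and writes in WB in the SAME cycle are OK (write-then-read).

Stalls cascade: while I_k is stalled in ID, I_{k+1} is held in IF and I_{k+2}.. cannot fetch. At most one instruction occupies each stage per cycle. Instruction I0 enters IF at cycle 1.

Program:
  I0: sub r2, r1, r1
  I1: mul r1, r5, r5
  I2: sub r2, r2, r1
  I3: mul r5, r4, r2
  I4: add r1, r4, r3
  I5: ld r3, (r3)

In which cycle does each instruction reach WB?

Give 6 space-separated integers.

I0 sub r2 <- r1,r1: IF@1 ID@2 stall=0 (-) EX@3 MEM@4 WB@5
I1 mul r1 <- r5,r5: IF@2 ID@3 stall=0 (-) EX@4 MEM@5 WB@6
I2 sub r2 <- r2,r1: IF@3 ID@4 stall=2 (RAW on I1.r1 (WB@6)) EX@7 MEM@8 WB@9
I3 mul r5 <- r4,r2: IF@4 ID@7 stall=2 (RAW on I2.r2 (WB@9)) EX@10 MEM@11 WB@12
I4 add r1 <- r4,r3: IF@7 ID@10 stall=0 (-) EX@11 MEM@12 WB@13
I5 ld r3 <- r3: IF@10 ID@11 stall=0 (-) EX@12 MEM@13 WB@14

Answer: 5 6 9 12 13 14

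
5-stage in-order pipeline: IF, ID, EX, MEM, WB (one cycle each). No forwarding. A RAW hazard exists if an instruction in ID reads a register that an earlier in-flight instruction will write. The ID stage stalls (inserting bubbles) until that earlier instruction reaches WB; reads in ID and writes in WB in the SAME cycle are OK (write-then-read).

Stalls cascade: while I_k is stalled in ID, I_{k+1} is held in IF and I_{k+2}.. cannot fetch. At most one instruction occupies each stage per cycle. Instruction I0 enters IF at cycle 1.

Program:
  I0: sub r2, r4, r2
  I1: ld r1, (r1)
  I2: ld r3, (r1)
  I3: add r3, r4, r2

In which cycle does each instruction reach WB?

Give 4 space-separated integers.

Answer: 5 6 9 10

Derivation:
I0 sub r2 <- r4,r2: IF@1 ID@2 stall=0 (-) EX@3 MEM@4 WB@5
I1 ld r1 <- r1: IF@2 ID@3 stall=0 (-) EX@4 MEM@5 WB@6
I2 ld r3 <- r1: IF@3 ID@4 stall=2 (RAW on I1.r1 (WB@6)) EX@7 MEM@8 WB@9
I3 add r3 <- r4,r2: IF@4 ID@7 stall=0 (-) EX@8 MEM@9 WB@10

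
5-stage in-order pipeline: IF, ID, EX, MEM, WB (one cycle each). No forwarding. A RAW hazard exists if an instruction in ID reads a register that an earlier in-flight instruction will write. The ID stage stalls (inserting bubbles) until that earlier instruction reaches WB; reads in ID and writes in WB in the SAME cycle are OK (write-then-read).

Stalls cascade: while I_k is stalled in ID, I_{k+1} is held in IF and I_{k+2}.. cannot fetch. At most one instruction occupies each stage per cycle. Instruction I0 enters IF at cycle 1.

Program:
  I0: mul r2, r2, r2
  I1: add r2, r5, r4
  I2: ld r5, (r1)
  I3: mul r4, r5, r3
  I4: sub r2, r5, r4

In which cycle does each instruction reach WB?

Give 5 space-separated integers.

Answer: 5 6 7 10 13

Derivation:
I0 mul r2 <- r2,r2: IF@1 ID@2 stall=0 (-) EX@3 MEM@4 WB@5
I1 add r2 <- r5,r4: IF@2 ID@3 stall=0 (-) EX@4 MEM@5 WB@6
I2 ld r5 <- r1: IF@3 ID@4 stall=0 (-) EX@5 MEM@6 WB@7
I3 mul r4 <- r5,r3: IF@4 ID@5 stall=2 (RAW on I2.r5 (WB@7)) EX@8 MEM@9 WB@10
I4 sub r2 <- r5,r4: IF@5 ID@8 stall=2 (RAW on I3.r4 (WB@10)) EX@11 MEM@12 WB@13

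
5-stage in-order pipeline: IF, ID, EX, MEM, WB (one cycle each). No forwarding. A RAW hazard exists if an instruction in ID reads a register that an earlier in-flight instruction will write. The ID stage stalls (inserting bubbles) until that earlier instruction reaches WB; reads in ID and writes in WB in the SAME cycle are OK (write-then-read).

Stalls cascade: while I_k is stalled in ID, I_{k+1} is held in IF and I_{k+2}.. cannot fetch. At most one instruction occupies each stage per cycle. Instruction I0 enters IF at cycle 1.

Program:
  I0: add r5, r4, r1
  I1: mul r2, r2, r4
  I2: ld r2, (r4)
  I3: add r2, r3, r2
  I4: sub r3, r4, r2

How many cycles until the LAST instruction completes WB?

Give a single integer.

Answer: 13

Derivation:
I0 add r5 <- r4,r1: IF@1 ID@2 stall=0 (-) EX@3 MEM@4 WB@5
I1 mul r2 <- r2,r4: IF@2 ID@3 stall=0 (-) EX@4 MEM@5 WB@6
I2 ld r2 <- r4: IF@3 ID@4 stall=0 (-) EX@5 MEM@6 WB@7
I3 add r2 <- r3,r2: IF@4 ID@5 stall=2 (RAW on I2.r2 (WB@7)) EX@8 MEM@9 WB@10
I4 sub r3 <- r4,r2: IF@5 ID@8 stall=2 (RAW on I3.r2 (WB@10)) EX@11 MEM@12 WB@13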